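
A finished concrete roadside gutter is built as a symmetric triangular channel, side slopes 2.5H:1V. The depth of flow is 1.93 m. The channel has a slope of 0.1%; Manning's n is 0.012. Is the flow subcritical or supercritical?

subcritical

For a triangular section with side slope z = 2.5: A = zy² = 2.5×1.93² = 9.312 m²; P = 2y√(1+z²) = 2×1.93×2.693 = 10.39 m.
Hydraulic radius R = A/P = 9.312/10.39 = 0.896 m.
V = (1/n) R^(2/3) √S = (1/0.012) × 0.896^(2/3) × √0.001 = 2.449 m/s. Hydraulic depth D_h = A/T = 9.312/9.65 = 0.965 m.
Froude number Fr = V/√(g·D_h) = 2.449/√(9.81×0.965) = 0.796, which is less than 1, so the flow is subcritical.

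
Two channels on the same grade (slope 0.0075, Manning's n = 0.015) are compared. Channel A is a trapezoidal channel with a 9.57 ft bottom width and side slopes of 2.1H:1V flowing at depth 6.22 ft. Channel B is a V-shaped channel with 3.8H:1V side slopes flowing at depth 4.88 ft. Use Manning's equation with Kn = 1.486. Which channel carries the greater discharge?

Channel A: With bottom width b = 9.57 ft and side slope z = 2.1: A = (b + zy)y = (9.57 + 2.1×6.22)×6.22 = 140.8 ft²; P = b + 2y√(1+z²) = 9.57 + 2×6.22×2.326 = 38.5 ft. Hydraulic radius R = A/P = 140.8/38.5 = 3.656 ft. Q_A = (1.486/0.015)·140.8·3.656^(2/3)·√0.0075 = 2866 ft³/s.
Channel B: For a triangular section with side slope z = 3.8: A = zy² = 3.8×4.88² = 90.49 ft²; P = 2y√(1+z²) = 2×4.88×3.929 = 38.35 ft. Hydraulic radius R = A/P = 90.49/38.35 = 2.36 ft. Q_B = (1.486/0.015)·90.49·2.36^(2/3)·√0.0075 = 1376 ft³/s.
Q_A = 2866 ft³/s vs Q_B = 1376 ft³/s, so channel A carries more.

channel A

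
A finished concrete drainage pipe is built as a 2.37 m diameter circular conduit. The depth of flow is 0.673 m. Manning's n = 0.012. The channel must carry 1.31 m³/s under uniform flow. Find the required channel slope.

S = 0.000824

For a circular section of diameter D = 2.37 m at depth y = 0.673 m, the central angle is θ = 2 arccos(1 − 2y/D) = 2.248 rad. Then A = (D²/8)(θ − sin θ) = 1.031 m² and P = Dθ/2 = 2.664 m.
Hydraulic radius R = A/P = 1.031/2.664 = 0.3871 m.
From Manning's equation, S = [nQ / (1 A R^(2/3))]² = [0.012 × 1.31 / (1 × 1.031 × 0.3871^(2/3))]² = 0.000824.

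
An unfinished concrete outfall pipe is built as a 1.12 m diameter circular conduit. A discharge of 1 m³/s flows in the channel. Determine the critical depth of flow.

y_c = 0.553 m

At critical depth, Q² T / (g A³) = 1, i.e. A³/T = Q²/g = 1²/9.81 = 0.1019.
At y = 0.626 m: A³/T = 0.1633 — high.
At y = 0.422 m: A³/T = 0.03609 — low.
At y = 0.553 m: A³/T = 0.1017 — close enough.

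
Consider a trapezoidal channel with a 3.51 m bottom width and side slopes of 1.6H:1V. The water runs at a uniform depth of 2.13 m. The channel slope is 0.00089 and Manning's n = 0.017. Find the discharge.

Q = 30.4 m³/s

With bottom width b = 3.51 m and side slope z = 1.6: A = (b + zy)y = (3.51 + 1.6×2.13)×2.13 = 14.74 m²; P = b + 2y√(1+z²) = 3.51 + 2×2.13×1.887 = 11.55 m.
Hydraulic radius R = A/P = 14.74/11.55 = 1.276 m.
Manning's equation: Q = (1/n) A R^(2/3) S^(1/2) = (1/0.017) × 14.74 × 1.276^(2/3) × 0.00089^(1/2) = 30.4 m³/s.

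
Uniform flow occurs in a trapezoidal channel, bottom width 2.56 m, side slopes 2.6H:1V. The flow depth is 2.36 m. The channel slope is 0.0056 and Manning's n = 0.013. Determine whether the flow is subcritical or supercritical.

With bottom width b = 2.56 m and side slope z = 2.6: A = (b + zy)y = (2.56 + 2.6×2.36)×2.36 = 20.52 m²; P = b + 2y√(1+z²) = 2.56 + 2×2.36×2.786 = 15.71 m.
Hydraulic radius R = A/P = 20.52/15.71 = 1.306 m.
V = (1/n) R^(2/3) √S = (1/0.013) × 1.306^(2/3) × √0.0056 = 6.879 m/s. Hydraulic depth D_h = A/T = 20.52/14.83 = 1.384 m.
Froude number Fr = V/√(g·D_h) = 6.879/√(9.81×1.384) = 1.87, which is greater than 1, so the flow is supercritical.

supercritical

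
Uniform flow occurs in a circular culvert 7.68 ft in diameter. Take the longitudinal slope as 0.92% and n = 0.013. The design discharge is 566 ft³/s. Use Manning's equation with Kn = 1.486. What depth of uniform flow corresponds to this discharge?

y_n = 4.83 ft

Manning's equation rearranged: A R^(2/3) = nQ / (1.486·√S) = 0.013 × 566 / (1.486 × √0.0092) = 51.62.
Trying y = 4.24 ft: A R^(2/3) = 42.17 — short.
Trying y = 5.6 ft: A R^(2/3) = 63.1 — over.
Trying y = 4.83 ft: A R^(2/3) = 51.6 — close enough.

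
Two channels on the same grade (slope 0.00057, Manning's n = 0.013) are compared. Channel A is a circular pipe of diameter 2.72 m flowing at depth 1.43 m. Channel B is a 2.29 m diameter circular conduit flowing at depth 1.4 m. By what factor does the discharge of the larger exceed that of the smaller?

Channel A: For a circular section of diameter D = 2.72 m at depth y = 1.43 m, the central angle is θ = 2 arccos(1 − 2y/D) = 3.245 rad. Then A = (D²/8)(θ − sin θ) = 3.096 m² and P = Dθ/2 = 4.413 m. Hydraulic radius R = A/P = 3.096/4.413 = 0.7015 m. Q_A = (1/0.013)·3.096·0.7015^(2/3)·√0.00057 = 4.489 m³/s.
Channel B: For a circular section of diameter D = 2.29 m at depth y = 1.4 m, the central angle is θ = 2 arccos(1 − 2y/D) = 3.591 rad. Then A = (D²/8)(θ − sin θ) = 2.638 m² and P = Dθ/2 = 4.111 m. Hydraulic radius R = A/P = 2.638/4.111 = 0.6417 m. Q_B = (1/0.013)·2.638·0.6417^(2/3)·√0.00057 = 3.605 m³/s.
The larger discharge is 4.489 m³/s and the smaller is 3.605 m³/s; the ratio is 1.25.

1.25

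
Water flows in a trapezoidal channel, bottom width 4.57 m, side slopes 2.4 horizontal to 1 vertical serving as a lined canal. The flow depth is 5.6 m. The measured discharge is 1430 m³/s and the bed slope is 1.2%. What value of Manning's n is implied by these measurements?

With bottom width b = 4.57 m and side slope z = 2.4: A = (b + zy)y = (4.57 + 2.4×5.6)×5.6 = 100.9 m²; P = b + 2y√(1+z²) = 4.57 + 2×5.6×2.6 = 33.69 m.
Hydraulic radius R = A/P = 100.9/33.69 = 2.994 m.
Rearranging Manning's equation: n = (1/Q) A R^(2/3) S^(1/2) = (1/1430) × 100.9 × 2.994^(2/3) × √0.012 = 0.016.

n = 0.016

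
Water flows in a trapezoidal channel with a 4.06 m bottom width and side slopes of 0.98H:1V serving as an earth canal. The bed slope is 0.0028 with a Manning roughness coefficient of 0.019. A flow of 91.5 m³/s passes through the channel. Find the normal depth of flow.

y_n = 3.16 m

Manning's equation rearranged: A R^(2/3) = nQ / (1·√S) = 0.019 × 91.5 / (√0.0028) = 32.85.
Try y = 3.48 m: A R^(2/3) = 39.64 — over.
Try y = 2.78 m: A R^(2/3) = 25.72 — short.
Try y = 3.16 m: A R^(2/3) = 32.87 — ≈ 32.85.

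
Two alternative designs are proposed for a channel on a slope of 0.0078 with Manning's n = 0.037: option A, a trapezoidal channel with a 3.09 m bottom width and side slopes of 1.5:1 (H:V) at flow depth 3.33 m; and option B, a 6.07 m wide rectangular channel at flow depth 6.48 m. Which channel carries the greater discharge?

Channel A: With bottom width b = 3.09 m and side slope z = 1.5: A = (b + zy)y = (3.09 + 1.5×3.33)×3.33 = 26.92 m²; P = b + 2y√(1+z²) = 3.09 + 2×3.33×1.803 = 15.1 m. Hydraulic radius R = A/P = 26.92/15.1 = 1.783 m. Q_A = (1/0.037)·26.92·1.783^(2/3)·√0.0078 = 94.51 m³/s.
Channel B: Flow area A = b·y = 6.07 × 6.48 = 39.33 m². Wetted perimeter P = b + 2y = 6.07 + 2×6.48 = 19.03 m. Hydraulic radius R = A/P = 39.33/19.03 = 2.067 m. Q_B = (1/0.037)·39.33·2.067^(2/3)·√0.0078 = 152.3 m³/s.
Q_A = 94.51 m³/s vs Q_B = 152.3 m³/s, so channel B carries more.

channel B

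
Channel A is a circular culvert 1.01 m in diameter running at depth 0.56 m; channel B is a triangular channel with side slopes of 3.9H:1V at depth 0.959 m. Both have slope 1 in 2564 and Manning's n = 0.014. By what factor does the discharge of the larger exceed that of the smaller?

Channel A: For a circular section of diameter D = 1.01 m at depth y = 0.56 m, the central angle is θ = 2 arccos(1 − 2y/D) = 3.36 rad. Then A = (D²/8)(θ − sin θ) = 0.456 m² and P = Dθ/2 = 1.697 m. Hydraulic radius R = A/P = 0.456/1.697 = 0.2688 m. Q_A = (1/0.014)·0.456·0.2688^(2/3)·√0.00039 = 0.2679 m³/s.
Channel B: For a triangular section with side slope z = 3.9: A = zy² = 3.9×0.959² = 3.587 m²; P = 2y√(1+z²) = 2×0.959×4.026 = 7.722 m. Hydraulic radius R = A/P = 3.587/7.722 = 0.4645 m. Q_B = (1/0.014)·3.587·0.4645^(2/3)·√0.00039 = 3.035 m³/s.
The larger discharge is 3.035 m³/s and the smaller is 0.2679 m³/s; the ratio is 11.3.

11.3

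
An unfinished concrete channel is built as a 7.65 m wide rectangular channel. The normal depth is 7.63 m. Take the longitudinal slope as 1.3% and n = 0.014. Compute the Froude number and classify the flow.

supercritical

Flow area A = b·y = 7.65 × 7.63 = 58.37 m². Wetted perimeter P = b + 2y = 7.65 + 2×7.63 = 22.91 m.
Hydraulic radius R = A/P = 58.37/22.91 = 2.548 m.
V = (1/n) R^(2/3) √S = (1/0.014) × 2.548^(2/3) × √0.013 = 15.19 m/s. Hydraulic depth D_h = A/T = 58.37/7.65 = 7.63 m.
Froude number Fr = V/√(g·D_h) = 15.19/√(9.81×7.63) = 1.76, which is greater than 1, so the flow is supercritical.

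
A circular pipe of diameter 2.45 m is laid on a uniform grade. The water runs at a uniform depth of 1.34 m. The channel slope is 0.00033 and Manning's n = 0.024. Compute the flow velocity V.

For a circular section of diameter D = 2.45 m at depth y = 1.34 m, the central angle is θ = 2 arccos(1 − 2y/D) = 3.33 rad. Then A = (D²/8)(θ − sin θ) = 2.639 m² and P = Dθ/2 = 4.079 m.
Hydraulic radius R = A/P = 2.639/4.079 = 0.6469 m.
From Manning's equation, V = (1/n) R^(2/3) S^(1/2) = (1/0.024) × 0.6469^(2/3) × 0.00033^(1/2) = 0.566 m/s.

V = 0.566 m/s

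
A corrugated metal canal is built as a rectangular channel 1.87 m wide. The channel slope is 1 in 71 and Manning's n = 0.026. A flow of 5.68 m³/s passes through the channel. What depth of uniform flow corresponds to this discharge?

y_n = 1.06 m

Manning's equation rearranged: A R^(2/3) = nQ / (1·√S) = 0.026 × 5.68 / (√0.01408) = 1.244.
Trying y = 0.804 m: A R^(2/3) = 0.8596 — too small.
Trying y = 1.33 m: A R^(2/3) = 1.668 — too large.
Trying y = 1.06 m: A R^(2/3) = 1.243 — ≈ 1.244.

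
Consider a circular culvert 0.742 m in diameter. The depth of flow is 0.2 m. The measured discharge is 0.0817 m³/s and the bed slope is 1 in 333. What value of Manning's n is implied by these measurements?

For a circular section of diameter D = 0.742 m at depth y = 0.2 m, the central angle is θ = 2 arccos(1 − 2y/D) = 2.184 rad. Then A = (D²/8)(θ − sin θ) = 0.09397 m² and P = Dθ/2 = 0.8101 m.
Hydraulic radius R = A/P = 0.09397/0.8101 = 0.116 m.
Rearranging Manning's equation: n = (1/Q) A R^(2/3) S^(1/2) = (1/0.0817) × 0.09397 × 0.116^(2/3) × √0.003003 = 0.015.

n = 0.015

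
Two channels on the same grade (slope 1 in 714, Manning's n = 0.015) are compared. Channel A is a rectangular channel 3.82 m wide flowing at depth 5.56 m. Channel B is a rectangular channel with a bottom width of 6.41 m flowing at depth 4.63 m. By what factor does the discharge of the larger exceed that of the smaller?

Channel A: Flow area A = b·y = 3.82 × 5.56 = 21.24 m². Wetted perimeter P = b + 2y = 3.82 + 2×5.56 = 14.94 m. Hydraulic radius R = A/P = 21.24/14.94 = 1.422 m. Q_A = (1/0.015)·21.24·1.422^(2/3)·√0.001401 = 67 m³/s.
Channel B: Flow area A = b·y = 6.41 × 4.63 = 29.68 m². Wetted perimeter P = b + 2y = 6.41 + 2×4.63 = 15.67 m. Hydraulic radius R = A/P = 29.68/15.67 = 1.894 m. Q_B = (1/0.015)·29.68·1.894^(2/3)·√0.001401 = 113.3 m³/s.
The larger discharge is 113.3 m³/s and the smaller is 67 m³/s; the ratio is 1.69.

1.69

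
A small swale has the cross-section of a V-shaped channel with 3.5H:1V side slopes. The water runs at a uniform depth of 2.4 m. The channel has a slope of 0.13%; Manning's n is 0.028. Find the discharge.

Q = 28.6 m³/s

For a triangular section with side slope z = 3.5: A = zy² = 3.5×2.4² = 20.16 m²; P = 2y√(1+z²) = 2×2.4×3.64 = 17.47 m.
Hydraulic radius R = A/P = 20.16/17.47 = 1.154 m.
Manning's equation: Q = (1/n) A R^(2/3) S^(1/2) = (1/0.028) × 20.16 × 1.154^(2/3) × 0.0013^(1/2) = 28.6 m³/s.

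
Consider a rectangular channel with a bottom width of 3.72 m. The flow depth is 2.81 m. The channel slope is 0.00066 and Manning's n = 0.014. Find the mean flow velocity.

V = 1.98 m/s

Flow area A = b·y = 3.72 × 2.81 = 10.45 m². Wetted perimeter P = b + 2y = 3.72 + 2×2.81 = 9.34 m.
Hydraulic radius R = A/P = 10.45/9.34 = 1.119 m.
From Manning's equation, V = (1/n) R^(2/3) S^(1/2) = (1/0.014) × 1.119^(2/3) × 0.00066^(1/2) = 1.98 m/s.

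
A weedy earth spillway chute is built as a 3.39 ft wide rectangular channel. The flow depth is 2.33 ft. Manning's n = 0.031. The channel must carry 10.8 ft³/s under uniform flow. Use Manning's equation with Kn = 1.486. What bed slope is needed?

S = 0.000834

Flow area A = b·y = 3.39 × 2.33 = 7.899 ft². Wetted perimeter P = b + 2y = 3.39 + 2×2.33 = 8.05 ft.
Hydraulic radius R = A/P = 7.899/8.05 = 0.9812 ft.
From Manning's equation, S = [nQ / (1.486 A R^(2/3))]² = [0.031 × 10.8 / (1.486 × 7.899 × 0.9812^(2/3))]² = 0.000834.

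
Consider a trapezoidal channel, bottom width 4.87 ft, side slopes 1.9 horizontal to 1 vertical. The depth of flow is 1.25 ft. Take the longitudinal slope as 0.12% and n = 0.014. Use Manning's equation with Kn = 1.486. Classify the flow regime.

subcritical

With bottom width b = 4.87 ft and side slope z = 1.9: A = (b + zy)y = (4.87 + 1.9×1.25)×1.25 = 9.056 ft²; P = b + 2y√(1+z²) = 4.87 + 2×1.25×2.147 = 10.24 ft.
Hydraulic radius R = A/P = 9.056/10.24 = 0.8846 ft.
V = (1.486/n) R^(2/3) √S = (1.486/0.014) × 0.8846^(2/3) × √0.0012 = 3.388 ft/s. Hydraulic depth D_h = A/T = 9.056/9.62 = 0.9414 ft.
Froude number Fr = V/√(g·D_h) = 3.388/√(32.2×0.9414) = 0.615, which is less than 1, so the flow is subcritical.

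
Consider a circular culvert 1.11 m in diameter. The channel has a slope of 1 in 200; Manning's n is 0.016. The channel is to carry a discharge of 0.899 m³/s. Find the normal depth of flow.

y_n = 0.551 m

Manning's equation rearranged: A R^(2/3) = nQ / (1·√S) = 0.016 × 0.899 / (√0.005) = 0.2034.
At y = 0.668 m: A R^(2/3) = 0.2779 — too large.
At y = 0.408 m: A R^(2/3) = 0.1187 — too small.
At y = 0.551 m: A R^(2/3) = 0.2033 — ≈ 0.2034.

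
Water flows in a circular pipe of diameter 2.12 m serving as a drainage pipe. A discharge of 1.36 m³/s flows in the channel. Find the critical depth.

At critical depth, Q² T / (g A³) = 1, i.e. A³/T = Q²/g = 1.36²/9.81 = 0.1885.
Trying y = 0.646 m: A³/T = 0.3863 — high.
Trying y = 0.537 m: A³/T = 0.1884 — matches.

y_c = 0.537 m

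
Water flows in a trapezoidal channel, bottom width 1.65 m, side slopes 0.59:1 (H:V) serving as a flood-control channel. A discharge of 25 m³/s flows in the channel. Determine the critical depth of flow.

At critical depth, Q² T / (g A³) = 1, i.e. A³/T = Q²/g = 25²/9.81 = 63.71.
Trying y = 1.54 m: A³/T = 17.64 — low.
Trying y = 2.63 m: A³/T = 125.6 — high.
Trying y = 2.2 m: A³/T = 64.25 — ≈ 63.71.

y_c = 2.2 m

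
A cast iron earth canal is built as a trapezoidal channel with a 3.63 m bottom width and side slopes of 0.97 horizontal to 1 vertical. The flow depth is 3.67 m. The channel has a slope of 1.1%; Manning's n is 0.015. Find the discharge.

Q = 283 m³/s

With bottom width b = 3.63 m and side slope z = 0.97: A = (b + zy)y = (3.63 + 0.97×3.67)×3.67 = 26.39 m²; P = b + 2y√(1+z²) = 3.63 + 2×3.67×1.393 = 13.86 m.
Hydraulic radius R = A/P = 26.39/13.86 = 1.904 m.
Manning's equation: Q = (1/n) A R^(2/3) S^(1/2) = (1/0.015) × 26.39 × 1.904^(2/3) × 0.011^(1/2) = 283 m³/s.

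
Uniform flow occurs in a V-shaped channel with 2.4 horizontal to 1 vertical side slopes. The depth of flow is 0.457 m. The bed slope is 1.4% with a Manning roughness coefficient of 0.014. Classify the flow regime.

supercritical

For a triangular section with side slope z = 2.4: A = zy² = 2.4×0.457² = 0.5012 m²; P = 2y√(1+z²) = 2×0.457×2.6 = 2.376 m.
Hydraulic radius R = A/P = 0.5012/2.376 = 0.2109 m.
V = (1/n) R^(2/3) √S = (1/0.014) × 0.2109^(2/3) × √0.014 = 2.995 m/s. Hydraulic depth D_h = A/T = 0.5012/2.194 = 0.2285 m.
Froude number Fr = V/√(g·D_h) = 2.995/√(9.81×0.2285) = 2, which is greater than 1, so the flow is supercritical.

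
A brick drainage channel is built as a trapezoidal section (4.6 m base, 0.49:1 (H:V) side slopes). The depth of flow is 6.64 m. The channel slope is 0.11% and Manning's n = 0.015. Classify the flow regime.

subcritical

With bottom width b = 4.6 m and side slope z = 0.49: A = (b + zy)y = (4.6 + 0.49×6.64)×6.64 = 52.15 m²; P = b + 2y√(1+z²) = 4.6 + 2×6.64×1.114 = 19.39 m.
Hydraulic radius R = A/P = 52.15/19.39 = 2.69 m.
V = (1/n) R^(2/3) √S = (1/0.015) × 2.69^(2/3) × √0.0011 = 4.276 m/s. Hydraulic depth D_h = A/T = 52.15/11.11 = 4.695 m.
Froude number Fr = V/√(g·D_h) = 4.276/√(9.81×4.695) = 0.63, which is less than 1, so the flow is subcritical.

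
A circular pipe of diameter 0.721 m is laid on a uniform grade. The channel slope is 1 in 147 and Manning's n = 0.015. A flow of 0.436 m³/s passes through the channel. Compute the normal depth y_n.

Manning's equation rearranged: A R^(2/3) = nQ / (1·√S) = 0.015 × 0.436 / (√0.006803) = 0.07929.
Try y = 0.3 m: A R^(2/3) = 0.04717 — low.
Try y = 0.502 m: A R^(2/3) = 0.1083 — high.
Try y = 0.406 m: A R^(2/3) = 0.07925 — matches.

y_n = 0.406 m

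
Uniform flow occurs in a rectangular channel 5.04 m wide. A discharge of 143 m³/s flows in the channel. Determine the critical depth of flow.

y_c = 4.35 m

For a rectangular channel, critical depth y_c = (q²/g)^(1/3) where q = Q/b = 143/5.04 = 28.37 m²/s.
So y_c = (28.37²/9.81)^(1/3) = 4.35 m.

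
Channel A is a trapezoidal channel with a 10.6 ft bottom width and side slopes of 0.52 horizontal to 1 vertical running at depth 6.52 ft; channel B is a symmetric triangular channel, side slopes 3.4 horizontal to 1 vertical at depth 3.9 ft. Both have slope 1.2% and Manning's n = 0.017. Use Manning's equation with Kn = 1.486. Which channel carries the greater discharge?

Channel A: With bottom width b = 10.6 ft and side slope z = 0.52: A = (b + zy)y = (10.6 + 0.52×6.52)×6.52 = 91.22 ft²; P = b + 2y√(1+z²) = 10.6 + 2×6.52×1.127 = 25.3 ft. Hydraulic radius R = A/P = 91.22/25.3 = 3.606 ft. Q_A = (1.486/0.017)·91.22·3.606^(2/3)·√0.012 = 2054 ft³/s.
Channel B: For a triangular section with side slope z = 3.4: A = zy² = 3.4×3.9² = 51.71 ft²; P = 2y√(1+z²) = 2×3.9×3.544 = 27.64 ft. Hydraulic radius R = A/P = 51.71/27.64 = 1.871 ft. Q_B = (1.486/0.017)·51.71·1.871^(2/3)·√0.012 = 751.8 ft³/s.
Q_A = 2054 ft³/s vs Q_B = 751.8 ft³/s, so channel A carries more.

channel A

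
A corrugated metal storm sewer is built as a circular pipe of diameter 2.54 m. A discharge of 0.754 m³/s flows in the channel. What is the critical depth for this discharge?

y_c = 0.378 m

At critical depth, Q² T / (g A³) = 1, i.e. A³/T = Q²/g = 0.754²/9.81 = 0.05795.
Trying y = 0.474 m: A³/T = 0.1408 — over.
Trying y = 0.378 m: A³/T = 0.05786 — matches.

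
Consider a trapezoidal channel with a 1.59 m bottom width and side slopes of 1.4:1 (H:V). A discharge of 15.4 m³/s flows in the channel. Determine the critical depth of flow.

At critical depth, Q² T / (g A³) = 1, i.e. A³/T = Q²/g = 15.4²/9.81 = 24.18.
At y = 1.63 m: A³/T = 40.85 — high.
At y = 1.26 m: A³/T = 14.75 — low.
At y = 1.43 m: A³/T = 24.23 — close enough.

y_c = 1.43 m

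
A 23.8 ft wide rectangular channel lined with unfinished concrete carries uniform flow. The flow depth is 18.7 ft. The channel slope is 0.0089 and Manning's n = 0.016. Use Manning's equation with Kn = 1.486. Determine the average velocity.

V = 32.9 ft/s

Flow area A = b·y = 23.8 × 18.7 = 445.1 ft². Wetted perimeter P = b + 2y = 23.8 + 2×18.7 = 61.2 ft.
Hydraulic radius R = A/P = 445.1/61.2 = 7.272 ft.
From Manning's equation, V = (1.486/n) R^(2/3) S^(1/2) = (1.486/0.016) × 7.272^(2/3) × 0.0089^(1/2) = 32.9 ft/s.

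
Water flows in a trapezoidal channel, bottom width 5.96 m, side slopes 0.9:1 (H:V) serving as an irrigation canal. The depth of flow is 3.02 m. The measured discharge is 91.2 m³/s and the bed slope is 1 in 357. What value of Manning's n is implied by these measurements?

With bottom width b = 5.96 m and side slope z = 0.9: A = (b + zy)y = (5.96 + 0.9×3.02)×3.02 = 26.21 m²; P = b + 2y√(1+z²) = 5.96 + 2×3.02×1.345 = 14.09 m.
Hydraulic radius R = A/P = 26.21/14.09 = 1.861 m.
Rearranging Manning's equation: n = (1/Q) A R^(2/3) S^(1/2) = (1/91.2) × 26.21 × 1.861^(2/3) × √0.002801 = 0.023.

n = 0.023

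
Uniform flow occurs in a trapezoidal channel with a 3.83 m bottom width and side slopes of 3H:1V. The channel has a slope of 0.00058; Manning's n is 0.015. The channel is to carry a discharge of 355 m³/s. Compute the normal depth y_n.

y_n = 5.44 m

Manning's equation rearranged: A R^(2/3) = nQ / (1·√S) = 0.015 × 355 / (√0.00058) = 221.1.
Trying y = 6.84 m: A R^(2/3) = 386.6 — high.
Trying y = 4.39 m: A R^(2/3) = 132.4 — low.
Trying y = 5.44 m: A R^(2/3) = 221.2 — ≈ 221.1.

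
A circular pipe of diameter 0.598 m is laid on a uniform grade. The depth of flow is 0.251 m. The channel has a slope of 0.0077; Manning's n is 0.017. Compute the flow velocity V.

For a circular section of diameter D = 0.598 m at depth y = 0.251 m, the central angle is θ = 2 arccos(1 − 2y/D) = 2.819 rad. Then A = (D²/8)(θ − sin θ) = 0.1119 m² and P = Dθ/2 = 0.8429 m.
Hydraulic radius R = A/P = 0.1119/0.8429 = 0.1327 m.
From Manning's equation, V = (1/n) R^(2/3) S^(1/2) = (1/0.017) × 0.1327^(2/3) × 0.0077^(1/2) = 1.34 m/s.

V = 1.34 m/s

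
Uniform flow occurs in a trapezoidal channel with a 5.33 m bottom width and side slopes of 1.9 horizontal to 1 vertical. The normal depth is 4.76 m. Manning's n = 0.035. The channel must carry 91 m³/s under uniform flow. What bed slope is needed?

With bottom width b = 5.33 m and side slope z = 1.9: A = (b + zy)y = (5.33 + 1.9×4.76)×4.76 = 68.42 m²; P = b + 2y√(1+z²) = 5.33 + 2×4.76×2.147 = 25.77 m.
Hydraulic radius R = A/P = 68.42/25.77 = 2.655 m.
From Manning's equation, S = [nQ / (1 A R^(2/3))]² = [0.035 × 91 / (1 × 68.42 × 2.655^(2/3))]² = 0.000589.

S = 0.000589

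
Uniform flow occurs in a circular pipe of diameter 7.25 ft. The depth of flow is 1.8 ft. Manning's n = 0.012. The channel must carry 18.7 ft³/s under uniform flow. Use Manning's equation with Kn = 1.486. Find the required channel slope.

S = 0.000332

For a circular section of diameter D = 7.25 ft at depth y = 1.8 ft, the central angle is θ = 2 arccos(1 − 2y/D) = 2.086 rad. Then A = (D²/8)(θ − sin θ) = 7.992 ft² and P = Dθ/2 = 7.563 ft.
Hydraulic radius R = A/P = 7.992/7.563 = 1.057 ft.
From Manning's equation, S = [nQ / (1.486 A R^(2/3))]² = [0.012 × 18.7 / (1.486 × 7.992 × 1.057^(2/3))]² = 0.000332.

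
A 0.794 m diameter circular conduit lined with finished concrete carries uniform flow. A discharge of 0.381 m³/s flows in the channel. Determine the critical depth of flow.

At critical depth, Q² T / (g A³) = 1, i.e. A³/T = Q²/g = 0.381²/9.81 = 0.0148.
Try y = 0.291 m: A³/T = 0.005809 — too small.
Try y = 0.461 m: A³/T = 0.03383 — too large.
Try y = 0.371 m: A³/T = 0.01475 — close enough.

y_c = 0.371 m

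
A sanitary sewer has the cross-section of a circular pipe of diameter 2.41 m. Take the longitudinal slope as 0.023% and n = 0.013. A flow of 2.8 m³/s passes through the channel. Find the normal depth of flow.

y_n = 1.54 m

Manning's equation rearranged: A R^(2/3) = nQ / (1·√S) = 0.013 × 2.8 / (√0.00023) = 2.4.
Try y = 1.69 m: A R^(2/3) = 2.731 — over.
Try y = 1.3 m: A R^(2/3) = 1.847 — short.
Try y = 1.54 m: A R^(2/3) = 2.402 — ≈ 2.4.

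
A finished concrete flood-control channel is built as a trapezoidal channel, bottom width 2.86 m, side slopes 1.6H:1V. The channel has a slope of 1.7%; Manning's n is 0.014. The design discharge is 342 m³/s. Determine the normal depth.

Manning's equation rearranged: A R^(2/3) = nQ / (1·√S) = 0.014 × 342 / (√0.017) = 36.72.
Trying y = 2.64 m: A R^(2/3) = 24.05 — short.
Trying y = 3.48 m: A R^(2/3) = 43.94 — over.
Trying y = 3.21 m: A R^(2/3) = 36.76 — matches.

y_n = 3.21 m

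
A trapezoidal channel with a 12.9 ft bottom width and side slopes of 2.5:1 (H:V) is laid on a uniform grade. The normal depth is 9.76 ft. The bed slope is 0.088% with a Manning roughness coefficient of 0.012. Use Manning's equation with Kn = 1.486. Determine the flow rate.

Q = 4200 ft³/s

With bottom width b = 12.9 ft and side slope z = 2.5: A = (b + zy)y = (12.9 + 2.5×9.76)×9.76 = 364 ft²; P = b + 2y√(1+z²) = 12.9 + 2×9.76×2.693 = 65.46 ft.
Hydraulic radius R = A/P = 364/65.46 = 5.561 ft.
Manning's equation: Q = (1.486/n) A R^(2/3) S^(1/2) = (1.486/0.012) × 364 × 5.561^(2/3) × 0.00088^(1/2) = 4200 ft³/s.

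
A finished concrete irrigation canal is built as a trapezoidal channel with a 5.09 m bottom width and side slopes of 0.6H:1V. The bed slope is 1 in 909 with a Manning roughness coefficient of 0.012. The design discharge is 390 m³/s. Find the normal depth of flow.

y_n = 7.13 m

Manning's equation rearranged: A R^(2/3) = nQ / (1·√S) = 0.012 × 390 / (√0.0011) = 141.1.
Try y = 4.98 m: A R^(2/3) = 72.27 — low.
Try y = 8.99 m: A R^(2/3) = 222.1 — high.
Try y = 7.13 m: A R^(2/3) = 141.3 — matches.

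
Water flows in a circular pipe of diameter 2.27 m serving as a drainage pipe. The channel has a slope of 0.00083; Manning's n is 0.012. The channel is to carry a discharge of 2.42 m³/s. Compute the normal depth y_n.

y_n = 0.946 m

Manning's equation rearranged: A R^(2/3) = nQ / (1·√S) = 0.012 × 2.42 / (√0.00083) = 1.008.
Try y = 1.14 m: A R^(2/3) = 1.397 — too large.
Try y = 0.804 m: A R^(2/3) = 0.7459 — too small.
Try y = 0.946 m: A R^(2/3) = 1.007 — matches.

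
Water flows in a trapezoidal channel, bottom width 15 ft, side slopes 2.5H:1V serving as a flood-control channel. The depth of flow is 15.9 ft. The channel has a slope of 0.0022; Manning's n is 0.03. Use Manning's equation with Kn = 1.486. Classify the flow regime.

With bottom width b = 15 ft and side slope z = 2.5: A = (b + zy)y = (15 + 2.5×15.9)×15.9 = 870.5 ft²; P = b + 2y√(1+z²) = 15 + 2×15.9×2.693 = 100.6 ft.
Hydraulic radius R = A/P = 870.5/100.6 = 8.651 ft.
V = (1.486/n) R^(2/3) √S = (1.486/0.03) × 8.651^(2/3) × √0.0022 = 9.791 ft/s. Hydraulic depth D_h = A/T = 870.5/94.5 = 9.212 ft.
Froude number Fr = V/√(g·D_h) = 9.791/√(32.2×9.212) = 0.568, which is less than 1, so the flow is subcritical.

subcritical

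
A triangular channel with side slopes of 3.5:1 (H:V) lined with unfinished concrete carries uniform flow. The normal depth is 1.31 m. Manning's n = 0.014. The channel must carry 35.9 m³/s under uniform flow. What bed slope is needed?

S = 0.013

For a triangular section with side slope z = 3.5: A = zy² = 3.5×1.31² = 6.006 m²; P = 2y√(1+z²) = 2×1.31×3.64 = 9.537 m.
Hydraulic radius R = A/P = 6.006/9.537 = 0.6298 m.
From Manning's equation, S = [nQ / (1 A R^(2/3))]² = [0.014 × 35.9 / (1 × 6.006 × 0.6298^(2/3))]² = 0.013.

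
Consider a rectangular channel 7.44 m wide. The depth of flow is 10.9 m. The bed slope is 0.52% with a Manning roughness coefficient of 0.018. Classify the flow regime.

subcritical

Flow area A = b·y = 7.44 × 10.9 = 81.1 m². Wetted perimeter P = b + 2y = 7.44 + 2×10.9 = 29.24 m.
Hydraulic radius R = A/P = 81.1/29.24 = 2.773 m.
V = (1/n) R^(2/3) √S = (1/0.018) × 2.773^(2/3) × √0.0052 = 7.908 m/s. Hydraulic depth D_h = A/T = 81.1/7.44 = 10.9 m.
Froude number Fr = V/√(g·D_h) = 7.908/√(9.81×10.9) = 0.765, which is less than 1, so the flow is subcritical.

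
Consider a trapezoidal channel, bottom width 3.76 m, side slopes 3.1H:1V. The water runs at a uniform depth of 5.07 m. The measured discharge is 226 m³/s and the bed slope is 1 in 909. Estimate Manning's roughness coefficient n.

n = 0.028

With bottom width b = 3.76 m and side slope z = 3.1: A = (b + zy)y = (3.76 + 3.1×5.07)×5.07 = 98.75 m²; P = b + 2y√(1+z²) = 3.76 + 2×5.07×3.257 = 36.79 m.
Hydraulic radius R = A/P = 98.75/36.79 = 2.684 m.
Rearranging Manning's equation: n = (1/Q) A R^(2/3) S^(1/2) = (1/226) × 98.75 × 2.684^(2/3) × √0.0011 = 0.028.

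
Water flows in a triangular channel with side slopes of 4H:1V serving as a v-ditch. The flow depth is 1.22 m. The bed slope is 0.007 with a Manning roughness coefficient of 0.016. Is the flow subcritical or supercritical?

supercritical

For a triangular section with side slope z = 4: A = zy² = 4×1.22² = 5.954 m²; P = 2y√(1+z²) = 2×1.22×4.123 = 10.06 m.
Hydraulic radius R = A/P = 5.954/10.06 = 0.5918 m.
V = (1/n) R^(2/3) √S = (1/0.016) × 0.5918^(2/3) × √0.007 = 3.686 m/s. Hydraulic depth D_h = A/T = 5.954/9.76 = 0.61 m.
Froude number Fr = V/√(g·D_h) = 3.686/√(9.81×0.61) = 1.51, which is greater than 1, so the flow is supercritical.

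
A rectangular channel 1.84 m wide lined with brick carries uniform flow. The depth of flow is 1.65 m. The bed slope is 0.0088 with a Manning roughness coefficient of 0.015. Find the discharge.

Flow area A = b·y = 1.84 × 1.65 = 3.036 m². Wetted perimeter P = b + 2y = 1.84 + 2×1.65 = 5.14 m.
Hydraulic radius R = A/P = 3.036/5.14 = 0.5907 m.
Manning's equation: Q = (1/n) A R^(2/3) S^(1/2) = (1/0.015) × 3.036 × 0.5907^(2/3) × 0.0088^(1/2) = 13.4 m³/s.

Q = 13.4 m³/s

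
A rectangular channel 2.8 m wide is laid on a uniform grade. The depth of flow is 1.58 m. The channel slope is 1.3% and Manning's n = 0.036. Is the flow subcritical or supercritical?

Flow area A = b·y = 2.8 × 1.58 = 4.424 m². Wetted perimeter P = b + 2y = 2.8 + 2×1.58 = 5.96 m.
Hydraulic radius R = A/P = 4.424/5.96 = 0.7423 m.
V = (1/n) R^(2/3) √S = (1/0.036) × 0.7423^(2/3) × √0.013 = 2.596 m/s. Hydraulic depth D_h = A/T = 4.424/2.8 = 1.58 m.
Froude number Fr = V/√(g·D_h) = 2.596/√(9.81×1.58) = 0.66, which is less than 1, so the flow is subcritical.

subcritical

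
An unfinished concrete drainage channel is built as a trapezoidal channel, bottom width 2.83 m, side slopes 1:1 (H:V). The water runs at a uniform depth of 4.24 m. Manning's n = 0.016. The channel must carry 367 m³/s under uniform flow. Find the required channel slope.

S = 0.015

With bottom width b = 2.83 m and side slope z = 1: A = (b + zy)y = (2.83 + 1×4.24)×4.24 = 29.98 m²; P = b + 2y√(1+z²) = 2.83 + 2×4.24×1.414 = 14.82 m.
Hydraulic radius R = A/P = 29.98/14.82 = 2.022 m.
From Manning's equation, S = [nQ / (1 A R^(2/3))]² = [0.016 × 367 / (1 × 29.98 × 2.022^(2/3))]² = 0.015.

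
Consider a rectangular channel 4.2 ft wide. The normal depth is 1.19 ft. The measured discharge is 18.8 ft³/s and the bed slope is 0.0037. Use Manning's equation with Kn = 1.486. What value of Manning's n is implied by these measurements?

n = 0.02

Flow area A = b·y = 4.2 × 1.19 = 4.998 ft². Wetted perimeter P = b + 2y = 4.2 + 2×1.19 = 6.58 ft.
Hydraulic radius R = A/P = 4.998/6.58 = 0.7596 ft.
Rearranging Manning's equation: n = (1.486/Q) A R^(2/3) S^(1/2) = (1.486/18.8) × 4.998 × 0.7596^(2/3) × √0.0037 = 0.02.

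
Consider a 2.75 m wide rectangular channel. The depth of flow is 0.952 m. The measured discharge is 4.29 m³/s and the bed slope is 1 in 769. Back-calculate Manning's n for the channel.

Flow area A = b·y = 2.75 × 0.952 = 2.618 m². Wetted perimeter P = b + 2y = 2.75 + 2×0.952 = 4.654 m.
Hydraulic radius R = A/P = 2.618/4.654 = 0.5625 m.
Rearranging Manning's equation: n = (1/Q) A R^(2/3) S^(1/2) = (1/4.29) × 2.618 × 0.5625^(2/3) × √0.0013 = 0.015.

n = 0.015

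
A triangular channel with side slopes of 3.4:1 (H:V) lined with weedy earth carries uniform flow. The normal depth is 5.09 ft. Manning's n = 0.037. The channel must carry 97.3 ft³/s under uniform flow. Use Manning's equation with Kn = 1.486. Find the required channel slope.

For a triangular section with side slope z = 3.4: A = zy² = 3.4×5.09² = 88.09 ft²; P = 2y√(1+z²) = 2×5.09×3.544 = 36.08 ft.
Hydraulic radius R = A/P = 88.09/36.08 = 2.442 ft.
From Manning's equation, S = [nQ / (1.486 A R^(2/3))]² = [0.037 × 97.3 / (1.486 × 88.09 × 2.442^(2/3))]² = 0.00023.

S = 0.00023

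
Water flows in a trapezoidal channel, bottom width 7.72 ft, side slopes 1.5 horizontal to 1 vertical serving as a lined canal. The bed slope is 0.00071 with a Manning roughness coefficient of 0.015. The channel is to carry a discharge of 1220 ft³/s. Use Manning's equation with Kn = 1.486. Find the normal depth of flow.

Manning's equation rearranged: A R^(2/3) = nQ / (1.486·√S) = 0.015 × 1220 / (1.486 × √0.00071) = 462.2.
At y = 9.12 ft: A R^(2/3) = 555.9 — too large.
At y = 6.67 ft: A R^(2/3) = 283.9 — too small.
At y = 8.38 ft: A R^(2/3) = 462.2 — matches.

y_n = 8.38 ft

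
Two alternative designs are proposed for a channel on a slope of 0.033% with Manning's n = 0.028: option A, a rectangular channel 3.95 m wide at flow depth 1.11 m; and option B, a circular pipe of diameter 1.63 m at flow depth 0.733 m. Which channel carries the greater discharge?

Channel A: Flow area A = b·y = 3.95 × 1.11 = 4.385 m². Wetted perimeter P = b + 2y = 3.95 + 2×1.11 = 6.17 m. Hydraulic radius R = A/P = 4.385/6.17 = 0.7106 m. Q_A = (1/0.028)·4.385·0.7106^(2/3)·√0.00033 = 2.265 m³/s.
Channel B: For a circular section of diameter D = 1.63 m at depth y = 0.733 m, the central angle is θ = 2 arccos(1 − 2y/D) = 2.94 rad. Then A = (D²/8)(θ − sin θ) = 0.9099 m² and P = Dθ/2 = 2.396 m. Hydraulic radius R = A/P = 0.9099/2.396 = 0.3798 m. Q_B = (1/0.028)·0.9099·0.3798^(2/3)·√0.00033 = 0.3096 m³/s.
Q_A = 2.265 m³/s vs Q_B = 0.3096 m³/s, so channel A carries more.

channel A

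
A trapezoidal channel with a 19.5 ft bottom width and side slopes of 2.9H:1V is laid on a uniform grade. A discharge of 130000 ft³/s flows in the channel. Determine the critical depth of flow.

y_c = 38.4 ft

At critical depth, Q² T / (g A³) = 1, i.e. A³/T = Q²/g = 130000²/32.2 = 524800000.
Trying y = 34.3 ft: A³/T = 311100000 — too small.
Trying y = 45.1 ft: A³/T = 1108000000 — too large.
Trying y = 38.4 ft: A³/T = 523800000 — matches.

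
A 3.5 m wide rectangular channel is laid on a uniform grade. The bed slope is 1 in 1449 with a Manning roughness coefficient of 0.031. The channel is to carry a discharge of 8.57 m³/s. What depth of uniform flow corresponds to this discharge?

y_n = 2.76 m

Manning's equation rearranged: A R^(2/3) = nQ / (1·√S) = 0.031 × 8.57 / (√0.0006901) = 10.11.
Trying y = 3.23 m: A R^(2/3) = 12.3 — high.
Trying y = 2.37 m: A R^(2/3) = 8.332 — low.
Trying y = 2.76 m: A R^(2/3) = 10.11 — close enough.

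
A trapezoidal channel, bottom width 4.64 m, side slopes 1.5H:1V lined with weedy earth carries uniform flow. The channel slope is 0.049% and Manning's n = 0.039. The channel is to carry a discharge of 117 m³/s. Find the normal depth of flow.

Manning's equation rearranged: A R^(2/3) = nQ / (1·√S) = 0.039 × 117 / (√0.00049) = 206.1.
Try y = 5.06 m: A R^(2/3) = 120.1 — too small.
Try y = 8.19 m: A R^(2/3) = 352.6 — too large.
Try y = 6.47 m: A R^(2/3) = 206.5 — matches.

y_n = 6.47 m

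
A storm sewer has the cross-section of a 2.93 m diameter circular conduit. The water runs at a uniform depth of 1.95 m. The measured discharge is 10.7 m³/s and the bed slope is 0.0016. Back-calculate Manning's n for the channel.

For a circular section of diameter D = 2.93 m at depth y = 1.95 m, the central angle is θ = 2 arccos(1 − 2y/D) = 3.816 rad. Then A = (D²/8)(θ − sin θ) = 4.766 m² and P = Dθ/2 = 5.591 m.
Hydraulic radius R = A/P = 4.766/5.591 = 0.8524 m.
Rearranging Manning's equation: n = (1/Q) A R^(2/3) S^(1/2) = (1/10.7) × 4.766 × 0.8524^(2/3) × √0.0016 = 0.016.

n = 0.016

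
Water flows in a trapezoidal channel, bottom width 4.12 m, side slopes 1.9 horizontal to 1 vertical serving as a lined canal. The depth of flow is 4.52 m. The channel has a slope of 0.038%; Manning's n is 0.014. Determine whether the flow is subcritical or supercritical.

subcritical

With bottom width b = 4.12 m and side slope z = 1.9: A = (b + zy)y = (4.12 + 1.9×4.52)×4.52 = 57.44 m²; P = b + 2y√(1+z²) = 4.12 + 2×4.52×2.147 = 23.53 m.
Hydraulic radius R = A/P = 57.44/23.53 = 2.441 m.
V = (1/n) R^(2/3) √S = (1/0.014) × 2.441^(2/3) × √0.00038 = 2.524 m/s. Hydraulic depth D_h = A/T = 57.44/21.3 = 2.697 m.
Froude number Fr = V/√(g·D_h) = 2.524/√(9.81×2.697) = 0.491, which is less than 1, so the flow is subcritical.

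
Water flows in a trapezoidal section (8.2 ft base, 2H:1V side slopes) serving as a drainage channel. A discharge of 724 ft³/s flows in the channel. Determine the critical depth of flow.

y_c = 4.4 ft

At critical depth, Q² T / (g A³) = 1, i.e. A³/T = Q²/g = 724²/32.2 = 16280.
Try y = 5.14 ft: A³/T = 29800 — over.
Try y = 4.4 ft: A³/T = 16220 — ≈ 16280.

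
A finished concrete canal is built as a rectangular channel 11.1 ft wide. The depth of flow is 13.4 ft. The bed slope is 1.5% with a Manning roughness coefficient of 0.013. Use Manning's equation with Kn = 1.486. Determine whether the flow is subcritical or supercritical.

Flow area A = b·y = 11.1 × 13.4 = 148.7 ft². Wetted perimeter P = b + 2y = 11.1 + 2×13.4 = 37.9 ft.
Hydraulic radius R = A/P = 148.7/37.9 = 3.925 ft.
V = (1.486/n) R^(2/3) √S = (1.486/0.013) × 3.925^(2/3) × √0.015 = 34.83 ft/s. Hydraulic depth D_h = A/T = 148.7/11.1 = 13.4 ft.
Froude number Fr = V/√(g·D_h) = 34.83/√(32.2×13.4) = 1.68, which is greater than 1, so the flow is supercritical.

supercritical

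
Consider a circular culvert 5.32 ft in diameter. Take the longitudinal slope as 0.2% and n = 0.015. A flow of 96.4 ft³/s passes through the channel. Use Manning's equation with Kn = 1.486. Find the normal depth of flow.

y_n = 3.63 ft

Manning's equation rearranged: A R^(2/3) = nQ / (1.486·√S) = 0.015 × 96.4 / (1.486 × √0.002) = 21.76.
At y = 2.77 ft: A R^(2/3) = 14.39 — low.
At y = 4.14 ft: A R^(2/3) = 25.54 — high.
At y = 3.63 ft: A R^(2/3) = 21.76 — close enough.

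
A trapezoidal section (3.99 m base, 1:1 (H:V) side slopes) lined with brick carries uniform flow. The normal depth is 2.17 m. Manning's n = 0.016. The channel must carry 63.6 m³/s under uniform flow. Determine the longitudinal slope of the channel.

With bottom width b = 3.99 m and side slope z = 1: A = (b + zy)y = (3.99 + 1×2.17)×2.17 = 13.37 m²; P = b + 2y√(1+z²) = 3.99 + 2×2.17×1.414 = 10.13 m.
Hydraulic radius R = A/P = 13.37/10.13 = 1.32 m.
From Manning's equation, S = [nQ / (1 A R^(2/3))]² = [0.016 × 63.6 / (1 × 13.37 × 1.32^(2/3))]² = 0.004.

S = 0.004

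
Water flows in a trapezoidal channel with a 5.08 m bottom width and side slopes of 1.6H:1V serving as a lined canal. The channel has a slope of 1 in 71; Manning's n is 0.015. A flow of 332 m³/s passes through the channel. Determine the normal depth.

y_n = 2.93 m

Manning's equation rearranged: A R^(2/3) = nQ / (1·√S) = 0.015 × 332 / (√0.01408) = 41.96.
Trying y = 3.6 m: A R^(2/3) = 63.81 — over.
Trying y = 2.05 m: A R^(2/3) = 20.8 — short.
Trying y = 2.93 m: A R^(2/3) = 41.94 — close enough.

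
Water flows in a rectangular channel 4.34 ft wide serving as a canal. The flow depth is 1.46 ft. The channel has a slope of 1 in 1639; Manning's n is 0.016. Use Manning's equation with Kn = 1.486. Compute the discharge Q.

Q = 13.3 ft³/s

Flow area A = b·y = 4.34 × 1.46 = 6.336 ft². Wetted perimeter P = b + 2y = 4.34 + 2×1.46 = 7.26 ft.
Hydraulic radius R = A/P = 6.336/7.26 = 0.8728 ft.
Manning's equation: Q = (1.486/n) A R^(2/3) S^(1/2) = (1.486/0.016) × 6.336 × 0.8728^(2/3) × 0.0006101^(1/2) = 13.3 ft³/s.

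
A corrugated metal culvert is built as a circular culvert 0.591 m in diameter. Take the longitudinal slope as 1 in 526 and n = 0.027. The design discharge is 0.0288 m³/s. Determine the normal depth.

Manning's equation rearranged: A R^(2/3) = nQ / (1·√S) = 0.027 × 0.0288 / (√0.001901) = 0.01783.
Trying y = 0.149 m: A R^(2/3) = 0.01068 — short.
Trying y = 0.194 m: A R^(2/3) = 0.01785 — close enough.

y_n = 0.194 m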